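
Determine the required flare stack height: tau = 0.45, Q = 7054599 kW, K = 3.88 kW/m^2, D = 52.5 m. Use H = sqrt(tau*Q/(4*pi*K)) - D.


tau*Q/(4*pi*K) = 0.45 * 7054599 / (4 * pi * 3.88) = 65109.3
sqrt(65109.3) = 255.165
H = 255.165 - 52.5 = 202.7

202.7 m


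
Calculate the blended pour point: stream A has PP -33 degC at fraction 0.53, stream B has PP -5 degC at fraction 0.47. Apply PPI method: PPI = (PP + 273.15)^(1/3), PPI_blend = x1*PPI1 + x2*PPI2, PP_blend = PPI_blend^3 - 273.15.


PPI_1 = (-33 + 273.15)^(1/3) = 6.215759
PPI_2 = (-5 + 273.15)^(1/3) = 6.448508
PPI_blend = 0.53 * 6.215759 + 0.47 * 6.448508 = 6.325151
PP_blend = 6.325151^3 - 273.15 = 253.0537 - 273.15 = -20.1

-20.1 degC


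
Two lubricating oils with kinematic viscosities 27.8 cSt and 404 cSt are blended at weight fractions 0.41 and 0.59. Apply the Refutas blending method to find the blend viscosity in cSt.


Refutas method: VBN_i = 14.534*ln(ln(visc_i + 0.8)) + 10.975, blended linearly by mass fraction; since VBN is linear in VBI_i = ln(ln(visc_i + 0.8)) and the fractions sum to 1, blend VBI directly: visc = exp(exp(VBI_blend)) - 0.8
VBI_1 = ln(ln(27.8 + 0.8)) = 1.20998
VBI_2 = ln(ln(404 + 0.8)) = 1.79232
VBI_blend = 0.41 * 1.20998 + 0.59 * 1.79232 = 1.55356
visc_blend = exp(exp(1.55356)) - 0.8 = 112.3

112.3 cSt


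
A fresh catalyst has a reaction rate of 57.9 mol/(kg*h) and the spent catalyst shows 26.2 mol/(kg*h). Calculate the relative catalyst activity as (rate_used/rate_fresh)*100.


Activity (%) = (rate_used / rate_fresh) * 100
rate_used = 26.2, rate_fresh = 57.9
= (26.2 / 57.9) * 100
= 0.4525 * 100 = 45.25

45.25 %


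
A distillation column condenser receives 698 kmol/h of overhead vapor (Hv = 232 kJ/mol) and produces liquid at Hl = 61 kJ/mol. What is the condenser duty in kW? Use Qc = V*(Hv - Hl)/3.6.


Qc = 698 * (232 - 61) / 3.6 = 698 * 171 / 3.6 = 33160

33160 kW


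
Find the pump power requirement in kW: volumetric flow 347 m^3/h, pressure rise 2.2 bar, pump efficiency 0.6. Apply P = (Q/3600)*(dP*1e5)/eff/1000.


Q = 347 / 3600 = 0.0963889 m^3/s
P = 0.0963889 * (2.2 * 1e5) / 0.6 / 1000 = 35.34

35.34 kW


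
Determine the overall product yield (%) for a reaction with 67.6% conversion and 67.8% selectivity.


Overall yield = conversion (%) * selectivity (%) / 100
Conversion = 67.6%, Selectivity = 67.8%
Y = 67.6 * 67.8 / 100
= 45.8328 %

45.8328 %


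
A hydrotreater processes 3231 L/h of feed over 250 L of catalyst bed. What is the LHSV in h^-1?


LHSV = volumetric feed rate / catalyst volume
= 3231 L/h / 250 L
= 12.92 h^-1

12.92 h^-1


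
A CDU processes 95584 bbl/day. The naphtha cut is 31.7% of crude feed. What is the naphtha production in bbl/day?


Crude throughput = 95584 bbl/day
Fraction yield = 31.7%
yield = throughput * fraction / 100
yield = 95584 * 31.7 / 100 = 30300.128

30300.128 bbl/day


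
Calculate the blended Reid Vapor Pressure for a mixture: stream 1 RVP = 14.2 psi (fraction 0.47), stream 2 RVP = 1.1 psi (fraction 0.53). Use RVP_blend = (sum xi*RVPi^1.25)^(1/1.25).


Chevron index: RVP_blend = (sum xi*RVPi^1.25)^(1/1.25)
RVP^1.25 terms: 0.47 * 14.2^1.25 + 0.53 * 1.1^1.25 = 13.5527
RVP_blend = 13.5527^(1/1.25) = 8.047

8.047 psi


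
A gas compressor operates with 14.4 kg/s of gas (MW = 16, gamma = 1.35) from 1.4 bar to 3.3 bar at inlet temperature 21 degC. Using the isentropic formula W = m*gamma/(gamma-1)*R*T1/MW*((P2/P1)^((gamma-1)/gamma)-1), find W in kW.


Isentropic work: W = m*(gamma/(gamma-1))*(R*T1/MW)*((P2/P1)^((gamma-1)/gamma) - 1)
T1 = 21 + 273.15 = 294.15 K
Pressure ratio = 3.3 / 1.4 = 2.35714
Exponent = (1.35 - 1)/1.35 = 0.259259
(P2/P1)^exp - 1 = 2.35714^0.259259 - 1 = 0.248948
W = 14.4 * 1.35 / 0.35 * 8.314 * 294.15 / 16 * 0.248948 = 2113

2113 kW


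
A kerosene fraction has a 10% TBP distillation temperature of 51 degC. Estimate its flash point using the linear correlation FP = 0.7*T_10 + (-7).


FP = 0.7 * 51 + (-7) = 28.7

28.7 degC


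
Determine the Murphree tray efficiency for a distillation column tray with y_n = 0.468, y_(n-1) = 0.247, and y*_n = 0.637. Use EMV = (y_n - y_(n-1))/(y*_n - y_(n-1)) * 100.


Murphree vapor efficiency: EMV = (y_n - y_(n-1)) / (y*_n - y_(n-1)) * 100
EMV = (0.468 - 0.247) / (0.637 - 0.247) * 100 = 0.221 / 0.39 * 100 = 56.67

56.67 %


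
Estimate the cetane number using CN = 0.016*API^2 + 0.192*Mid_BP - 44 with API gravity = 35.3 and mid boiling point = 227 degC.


CN = 0.016 * 35.3^2 + 0.192 * 227 - 44
CN = 19.93744 + 43.584 - 44 = 19.52144

19.52144


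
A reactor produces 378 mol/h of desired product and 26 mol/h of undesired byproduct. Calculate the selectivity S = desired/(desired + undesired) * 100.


Selectivity = desired / (desired + undesired) * 100
Total products = 378 + 26 = 404 mol/h
S = 378 / 404 * 100
= 0.9356 * 100
= 93.56 %

93.56 %


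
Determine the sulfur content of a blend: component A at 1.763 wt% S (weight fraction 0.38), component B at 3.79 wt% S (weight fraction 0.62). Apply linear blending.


Linear sulfur blending: S_blend = x1*S1 + x2*S2
Contribution 1: 0.38 * 1.763 = 0.66994 wt%
Contribution 2: 0.62 * 3.79 = 2.3498 wt%
S_blend = 0.66994 + 2.3498 = 3.01974

3.01974 wt%


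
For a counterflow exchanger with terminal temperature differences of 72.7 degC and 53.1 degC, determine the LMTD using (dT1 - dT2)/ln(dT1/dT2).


LMTD = (dT1 - dT2) / ln(dT1/dT2)
= (72.7 - 53.1) / ln(72.7 / 53.1) = 19.6 / 0.314164 = 62.39

62.39 degC


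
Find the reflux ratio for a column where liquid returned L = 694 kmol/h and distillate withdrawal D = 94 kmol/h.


Reflux ratio definition: R = L / D (liquid returned / distillate withdrawn)
L = 694 kmol/h, D = 94 kmol/h
R = 694 / 94 = 7.383

7.383


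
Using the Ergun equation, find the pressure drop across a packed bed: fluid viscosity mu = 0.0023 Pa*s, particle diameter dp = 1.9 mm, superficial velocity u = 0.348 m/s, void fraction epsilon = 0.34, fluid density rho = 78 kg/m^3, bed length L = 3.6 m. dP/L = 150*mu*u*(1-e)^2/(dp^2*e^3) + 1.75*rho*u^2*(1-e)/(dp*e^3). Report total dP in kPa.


dp = 1.9 mm = 0.0019 m
Viscous term = 150*0.0023*0.348*(1-0.34)^2 / (0.0019^2*0.34^3) = 368589
Inertial term = 1.75*78*0.348^2*(1-0.34) / (0.0019*0.34^3) = 146098
dP/L = 368589 + 146098 = 514687 Pa/m
dP = 514687 * 3.6 / 1000 = 1853 kPa

1853 kPa


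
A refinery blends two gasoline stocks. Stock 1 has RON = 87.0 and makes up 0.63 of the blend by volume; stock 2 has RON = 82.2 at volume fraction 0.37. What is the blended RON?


Linear blending: RON_blend = sum(vi * RONi)
Contribution 1: 0.63 * 87.0 = 54.81
Contribution 2: 0.37 * 82.2 = 30.414
RON_blend = 54.81 + 30.414 = 85.224

85.224


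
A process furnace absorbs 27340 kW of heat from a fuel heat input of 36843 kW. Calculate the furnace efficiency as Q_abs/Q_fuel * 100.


Furnace efficiency = Q_absorbed / Q_fuel * 100
= 27340 / 36843 * 100 = 74.21

74.21 %


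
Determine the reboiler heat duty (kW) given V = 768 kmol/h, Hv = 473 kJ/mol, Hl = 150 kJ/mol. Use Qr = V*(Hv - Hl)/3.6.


Qr = 768 * (473 - 150) / 3.6 = 768 * 323 / 3.6 = 68910

68910 kW


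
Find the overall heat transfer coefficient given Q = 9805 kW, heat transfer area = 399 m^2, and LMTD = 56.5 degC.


From Q = U*A*LMTD, U = Q / (A * LMTD)
U = 9805 / (399 * 56.5) = 9805 / 22543.5 = 0.4349

0.4349 kW/(m^2*K)


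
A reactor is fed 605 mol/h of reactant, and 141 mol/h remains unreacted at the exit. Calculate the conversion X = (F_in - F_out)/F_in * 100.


X = (F_in - F_out) / F_in * 100
Moles reacted = 605 - 141 = 464
X = 464 / 605 * 100
= 0.7669 * 100
= 76.69 %

76.69 %


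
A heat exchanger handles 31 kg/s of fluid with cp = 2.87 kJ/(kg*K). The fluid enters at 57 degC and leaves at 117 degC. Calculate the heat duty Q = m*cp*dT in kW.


Q = m_dot * cp * delta_T
delta_T = 117 - 57 = 60 K
Q = 31 * 2.87 * 60
= 88.97 * 60
= 5338.2 kW

5338.2 kW


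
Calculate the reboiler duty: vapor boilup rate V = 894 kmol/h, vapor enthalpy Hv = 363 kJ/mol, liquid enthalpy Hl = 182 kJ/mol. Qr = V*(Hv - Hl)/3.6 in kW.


Qr = 894 * (363 - 182) / 3.6 = 894 * 181 / 3.6 = 44950

44950 kW


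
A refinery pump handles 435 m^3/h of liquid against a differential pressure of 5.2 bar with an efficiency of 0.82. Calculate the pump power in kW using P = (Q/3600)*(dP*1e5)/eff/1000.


Q = 435 / 3600 = 0.120833 m^3/s
P = 0.120833 * (5.2 * 1e5) / 0.82 / 1000 = 76.63

76.63 kW


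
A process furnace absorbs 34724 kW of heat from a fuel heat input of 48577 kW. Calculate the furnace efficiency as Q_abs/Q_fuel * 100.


Furnace efficiency = Q_absorbed / Q_fuel * 100
= 34724 / 48577 * 100 = 71.48

71.48 %


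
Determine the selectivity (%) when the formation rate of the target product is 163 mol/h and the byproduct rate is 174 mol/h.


Selectivity = desired / (desired + undesired) * 100
Total products = 163 + 174 = 337 mol/h
S = 163 / 337 * 100
= 0.4837 * 100
= 48.37 %

48.37 %


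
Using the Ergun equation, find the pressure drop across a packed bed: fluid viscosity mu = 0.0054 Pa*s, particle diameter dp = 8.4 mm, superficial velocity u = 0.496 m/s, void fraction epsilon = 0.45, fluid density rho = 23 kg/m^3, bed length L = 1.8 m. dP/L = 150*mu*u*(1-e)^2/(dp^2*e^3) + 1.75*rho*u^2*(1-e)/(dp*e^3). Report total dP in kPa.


dp = 8.4 mm = 0.0084 m
Viscous term = 150*0.0054*0.496*(1-0.45)^2 / (0.0084^2*0.45^3) = 18901.5
Inertial term = 1.75*23*0.496^2*(1-0.45) / (0.0084*0.45^3) = 7115
dP/L = 18901.5 + 7115 = 26016.5 Pa/m
dP = 26016.5 * 1.8 / 1000 = 46.83 kPa

46.83 kPa


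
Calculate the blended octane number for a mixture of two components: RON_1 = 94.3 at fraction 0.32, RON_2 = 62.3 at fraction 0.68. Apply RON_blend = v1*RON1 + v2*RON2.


Linear blending: RON_blend = sum(vi * RONi)
Contribution 1: 0.32 * 94.3 = 30.176
Contribution 2: 0.68 * 62.3 = 42.364
RON_blend = 30.176 + 42.364 = 72.54

72.54


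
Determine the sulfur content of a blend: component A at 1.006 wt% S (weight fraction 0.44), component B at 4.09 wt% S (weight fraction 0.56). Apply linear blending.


Linear sulfur blending: S_blend = x1*S1 + x2*S2
Contribution 1: 0.44 * 1.006 = 0.44264 wt%
Contribution 2: 0.56 * 4.09 = 2.2904 wt%
S_blend = 0.44264 + 2.2904 = 2.73304

2.73304 wt%


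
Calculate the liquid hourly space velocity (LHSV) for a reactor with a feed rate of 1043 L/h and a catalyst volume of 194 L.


LHSV = volumetric feed rate / catalyst volume
= 1043 L/h / 194 L
= 5.376 h^-1

5.376 h^-1


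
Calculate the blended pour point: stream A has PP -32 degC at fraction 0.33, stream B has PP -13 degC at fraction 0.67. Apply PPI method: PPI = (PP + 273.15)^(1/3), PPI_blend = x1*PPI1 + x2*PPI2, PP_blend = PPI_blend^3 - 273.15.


PPI_1 = (-32 + 273.15)^(1/3) = 6.224375
PPI_2 = (-13 + 273.15)^(1/3) = 6.383731
PPI_blend = 0.33 * 6.224375 + 0.67 * 6.383731 = 6.331144
PP_blend = 6.331144^3 - 273.15 = 253.7737 - 273.15 = -19.38

-19.38 degC


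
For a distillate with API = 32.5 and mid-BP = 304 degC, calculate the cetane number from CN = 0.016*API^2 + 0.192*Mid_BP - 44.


CN = 0.016 * 32.5^2 + 0.192 * 304 - 44
CN = 16.9 + 58.368 - 44 = 31.268

31.268


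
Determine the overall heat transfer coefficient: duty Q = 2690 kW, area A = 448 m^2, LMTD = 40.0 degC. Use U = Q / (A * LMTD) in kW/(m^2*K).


From Q = U*A*LMTD, U = Q / (A * LMTD)
U = 2690 / (448 * 40.0) = 2690 / 17920 = 0.1501

0.1501 kW/(m^2*K)


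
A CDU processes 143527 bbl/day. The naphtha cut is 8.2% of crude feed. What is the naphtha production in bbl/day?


Crude throughput = 143527 bbl/day
Fraction yield = 8.2%
yield = throughput * fraction / 100
yield = 143527 * 8.2 / 100 = 11769.214

11769.214 bbl/day


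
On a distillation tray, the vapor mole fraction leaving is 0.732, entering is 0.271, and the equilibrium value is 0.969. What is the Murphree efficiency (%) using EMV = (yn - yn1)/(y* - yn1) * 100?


Murphree vapor efficiency: EMV = (y_n - y_(n-1)) / (y*_n - y_(n-1)) * 100
EMV = (0.732 - 0.271) / (0.969 - 0.271) * 100 = 0.461 / 0.698 * 100 = 66.05

66.05 %


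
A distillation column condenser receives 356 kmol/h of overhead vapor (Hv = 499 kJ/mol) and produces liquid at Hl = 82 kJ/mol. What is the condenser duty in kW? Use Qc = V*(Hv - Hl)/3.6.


Qc = 356 * (499 - 82) / 3.6 = 356 * 417 / 3.6 = 41240

41240 kW


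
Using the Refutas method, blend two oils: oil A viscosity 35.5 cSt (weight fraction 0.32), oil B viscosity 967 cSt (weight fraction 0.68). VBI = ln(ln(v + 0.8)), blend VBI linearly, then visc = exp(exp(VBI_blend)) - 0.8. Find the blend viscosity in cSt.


Refutas method: VBN_i = 14.534*ln(ln(visc_i + 0.8)) + 10.975, blended linearly by mass fraction; since VBN is linear in VBI_i = ln(ln(visc_i + 0.8)) and the fractions sum to 1, blend VBI directly: visc = exp(exp(VBI_blend)) - 0.8
VBI_1 = ln(ln(35.5 + 0.8)) = 1.27866
VBI_2 = ln(ln(967 + 0.8)) = 1.9279
VBI_blend = 0.32 * 1.27866 + 0.68 * 1.9279 = 1.72014
visc_blend = exp(exp(1.72014)) - 0.8 = 265.7

265.7 cSt


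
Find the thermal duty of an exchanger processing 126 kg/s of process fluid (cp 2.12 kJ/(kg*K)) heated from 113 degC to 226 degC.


Q = m_dot * cp * delta_T
delta_T = 226 - 113 = 113 K
Q = 126 * 2.12 * 113
= 267.12 * 113
= 30184.56 kW

30184.56 kW


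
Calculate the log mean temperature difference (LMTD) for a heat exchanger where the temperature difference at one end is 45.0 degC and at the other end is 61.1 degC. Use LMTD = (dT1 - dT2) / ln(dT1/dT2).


LMTD = (dT1 - dT2) / ln(dT1/dT2)
= (45.0 - 61.1) / ln(45.0 / 61.1) = -16.1 / -0.305849 = 52.64

52.64 degC


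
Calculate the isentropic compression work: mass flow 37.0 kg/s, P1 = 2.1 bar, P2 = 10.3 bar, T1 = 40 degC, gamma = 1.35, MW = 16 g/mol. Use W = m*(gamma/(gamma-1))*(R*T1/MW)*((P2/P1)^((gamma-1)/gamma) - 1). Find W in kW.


Isentropic work: W = m*(gamma/(gamma-1))*(R*T1/MW)*((P2/P1)^((gamma-1)/gamma) - 1)
T1 = 40 + 273.15 = 313.15 K
Pressure ratio = 10.3 / 2.1 = 4.90476
Exponent = (1.35 - 1)/1.35 = 0.259259
(P2/P1)^exp - 1 = 4.90476^0.259259 - 1 = 0.51025
W = 37.0 * 1.35 / 0.35 * 8.314 * 313.15 / 16 * 0.51025 = 11850

11850 kW


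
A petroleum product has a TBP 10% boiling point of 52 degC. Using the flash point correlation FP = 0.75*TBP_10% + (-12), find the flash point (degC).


FP = 0.75 * 52 + (-12) = 27

27 degC


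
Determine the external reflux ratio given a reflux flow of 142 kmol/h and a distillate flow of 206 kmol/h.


Reflux ratio definition: R = L / D (liquid returned / distillate withdrawn)
L = 142 kmol/h, D = 206 kmol/h
R = 142 / 206 = 0.6893

0.6893


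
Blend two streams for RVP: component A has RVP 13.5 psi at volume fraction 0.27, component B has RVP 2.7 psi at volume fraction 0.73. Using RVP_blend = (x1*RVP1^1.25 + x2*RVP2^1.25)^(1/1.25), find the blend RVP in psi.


Chevron index: RVP_blend = (sum xi*RVPi^1.25)^(1/1.25)
RVP^1.25 terms: 0.27 * 13.5^1.25 + 0.73 * 2.7^1.25 = 9.51339
RVP_blend = 9.51339^(1/1.25) = 6.063

6.063 psi


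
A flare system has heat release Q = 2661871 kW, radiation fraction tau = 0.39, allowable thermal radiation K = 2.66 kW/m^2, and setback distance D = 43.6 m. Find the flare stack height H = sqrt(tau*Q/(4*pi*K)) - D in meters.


tau*Q/(4*pi*K) = 0.39 * 2661871 / (4 * pi * 2.66) = 31057
sqrt(31057) = 176.23
H = 176.23 - 43.6 = 132.6

132.6 m


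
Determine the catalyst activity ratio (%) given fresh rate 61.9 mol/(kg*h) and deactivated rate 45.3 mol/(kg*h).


Activity (%) = (rate_used / rate_fresh) * 100
rate_used = 45.3, rate_fresh = 61.9
= (45.3 / 61.9) * 100
= 0.7318 * 100 = 73.18

73.18 %


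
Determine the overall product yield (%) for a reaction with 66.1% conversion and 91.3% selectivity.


Overall yield = conversion (%) * selectivity (%) / 100
Conversion = 66.1%, Selectivity = 91.3%
Y = 66.1 * 91.3 / 100
= 60.3493 %

60.3493 %


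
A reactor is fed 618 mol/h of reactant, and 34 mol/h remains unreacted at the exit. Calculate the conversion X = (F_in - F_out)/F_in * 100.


X = (F_in - F_out) / F_in * 100
Moles reacted = 618 - 34 = 584
X = 584 / 618 * 100
= 0.9450 * 100
= 94.50 %

94.50 %


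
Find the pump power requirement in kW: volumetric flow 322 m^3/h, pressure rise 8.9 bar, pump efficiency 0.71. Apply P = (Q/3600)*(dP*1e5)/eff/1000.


Q = 322 / 3600 = 0.0894444 m^3/s
P = 0.0894444 * (8.9 * 1e5) / 0.71 / 1000 = 112.1

112.1 kW


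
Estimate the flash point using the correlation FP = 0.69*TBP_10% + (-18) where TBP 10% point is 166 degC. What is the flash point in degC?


FP = 0.69 * 166 + (-18) = 96.54

96.54 degC


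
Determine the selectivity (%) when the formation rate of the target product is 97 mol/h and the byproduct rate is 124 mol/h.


Selectivity = desired / (desired + undesired) * 100
Total products = 97 + 124 = 221 mol/h
S = 97 / 221 * 100
= 0.4389 * 100
= 43.89 %

43.89 %


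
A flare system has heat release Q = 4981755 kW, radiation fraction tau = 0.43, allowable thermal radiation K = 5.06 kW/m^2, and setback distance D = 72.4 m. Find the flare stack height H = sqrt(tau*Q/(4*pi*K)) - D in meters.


tau*Q/(4*pi*K) = 0.43 * 4981755 / (4 * pi * 5.06) = 33689.2
sqrt(33689.2) = 183.546
H = 183.546 - 72.4 = 111.1

111.1 m


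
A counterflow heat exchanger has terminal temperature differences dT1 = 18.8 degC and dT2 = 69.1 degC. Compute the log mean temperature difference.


LMTD = (dT1 - dT2) / ln(dT1/dT2)
= (18.8 - 69.1) / ln(18.8 / 69.1) = -50.3 / -1.3017 = 38.64

38.64 degC


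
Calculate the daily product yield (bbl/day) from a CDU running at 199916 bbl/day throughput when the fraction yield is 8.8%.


Crude throughput = 199916 bbl/day
Fraction yield = 8.8%
yield = throughput * fraction / 100
yield = 199916 * 8.8 / 100 = 17592.608

17592.608 bbl/day


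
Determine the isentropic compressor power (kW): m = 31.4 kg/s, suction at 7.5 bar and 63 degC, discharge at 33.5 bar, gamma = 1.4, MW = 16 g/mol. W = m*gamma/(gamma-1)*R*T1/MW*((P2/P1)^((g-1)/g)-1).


Isentropic work: W = m*(gamma/(gamma-1))*(R*T1/MW)*((P2/P1)^((gamma-1)/gamma) - 1)
T1 = 63 + 273.15 = 336.15 K
Pressure ratio = 33.5 / 7.5 = 4.46667
Exponent = (1.4 - 1)/1.4 = 0.285714
(P2/P1)^exp - 1 = 4.46667^0.285714 - 1 = 0.533591
W = 31.4 * 1.4 / 0.4 * 8.314 * 336.15 / 16 * 0.533591 = 10240

10240 kW


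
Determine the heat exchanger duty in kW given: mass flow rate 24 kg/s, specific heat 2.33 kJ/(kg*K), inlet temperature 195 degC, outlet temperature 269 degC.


Q = m_dot * cp * delta_T
delta_T = 269 - 195 = 74 K
Q = 24 * 2.33 * 74
= 55.92 * 74
= 4138.08 kW

4138.08 kW


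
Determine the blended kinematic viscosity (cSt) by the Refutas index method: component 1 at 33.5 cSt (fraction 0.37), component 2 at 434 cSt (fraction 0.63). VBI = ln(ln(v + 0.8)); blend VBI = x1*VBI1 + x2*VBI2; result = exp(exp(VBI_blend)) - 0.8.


Refutas method: VBN_i = 14.534*ln(ln(visc_i + 0.8)) + 10.975, blended linearly by mass fraction; since VBN is linear in VBI_i = ln(ln(visc_i + 0.8)) and the fractions sum to 1, blend VBI directly: visc = exp(exp(VBI_blend)) - 0.8
VBI_1 = ln(ln(33.5 + 0.8)) = 1.26275
VBI_2 = ln(ln(434 + 0.8)) = 1.80416
VBI_blend = 0.37 * 1.26275 + 0.63 * 1.80416 = 1.60384
visc_blend = exp(exp(1.60384)) - 0.8 = 143.5

143.5 cSt


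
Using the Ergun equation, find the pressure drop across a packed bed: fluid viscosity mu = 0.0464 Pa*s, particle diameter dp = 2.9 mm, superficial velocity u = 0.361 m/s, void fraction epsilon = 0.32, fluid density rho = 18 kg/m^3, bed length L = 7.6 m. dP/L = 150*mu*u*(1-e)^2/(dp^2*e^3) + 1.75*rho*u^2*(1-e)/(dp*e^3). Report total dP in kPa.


dp = 2.9 mm = 0.0029 m
Viscous term = 150*0.0464*0.361*(1-0.32)^2 / (0.0029^2*0.32^3) = 4215880
Inertial term = 1.75*18*0.361^2*(1-0.32) / (0.0029*0.32^3) = 29375.5
dP/L = 4215880 + 29375.5 = 4245260 Pa/m
dP = 4245260 * 7.6 / 1000 = 32260 kPa

32260 kPa


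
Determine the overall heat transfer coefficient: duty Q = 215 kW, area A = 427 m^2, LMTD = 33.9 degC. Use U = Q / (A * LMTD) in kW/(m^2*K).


From Q = U*A*LMTD, U = Q / (A * LMTD)
U = 215 / (427 * 33.9) = 215 / 14475.3 = 0.01485

0.01485 kW/(m^2*K)


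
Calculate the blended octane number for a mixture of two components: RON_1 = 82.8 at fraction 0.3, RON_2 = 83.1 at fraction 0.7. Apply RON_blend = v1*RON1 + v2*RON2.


Linear blending: RON_blend = sum(vi * RONi)
Contribution 1: 0.3 * 82.8 = 24.84
Contribution 2: 0.7 * 83.1 = 58.17
RON_blend = 24.84 + 58.17 = 83.01

83.01


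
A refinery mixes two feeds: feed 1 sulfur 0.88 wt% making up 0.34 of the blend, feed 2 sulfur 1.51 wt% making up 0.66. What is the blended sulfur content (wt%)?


Linear sulfur blending: S_blend = x1*S1 + x2*S2
Contribution 1: 0.34 * 0.88 = 0.2992 wt%
Contribution 2: 0.66 * 1.51 = 0.9966 wt%
S_blend = 0.2992 + 0.9966 = 1.2958

1.2958 wt%


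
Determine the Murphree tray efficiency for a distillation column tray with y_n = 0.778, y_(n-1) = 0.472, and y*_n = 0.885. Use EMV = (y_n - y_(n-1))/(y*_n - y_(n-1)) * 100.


Murphree vapor efficiency: EMV = (y_n - y_(n-1)) / (y*_n - y_(n-1)) * 100
EMV = (0.778 - 0.472) / (0.885 - 0.472) * 100 = 0.306 / 0.413 * 100 = 74.09

74.09 %


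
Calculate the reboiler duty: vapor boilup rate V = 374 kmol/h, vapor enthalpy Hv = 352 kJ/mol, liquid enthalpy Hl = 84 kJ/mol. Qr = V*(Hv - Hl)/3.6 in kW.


Qr = 374 * (352 - 84) / 3.6 = 374 * 268 / 3.6 = 27840

27840 kW


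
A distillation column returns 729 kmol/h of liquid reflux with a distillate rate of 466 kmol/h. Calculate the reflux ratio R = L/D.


Reflux ratio definition: R = L / D (liquid returned / distillate withdrawn)
L = 729 kmol/h, D = 466 kmol/h
R = 729 / 466 = 1.564

1.564


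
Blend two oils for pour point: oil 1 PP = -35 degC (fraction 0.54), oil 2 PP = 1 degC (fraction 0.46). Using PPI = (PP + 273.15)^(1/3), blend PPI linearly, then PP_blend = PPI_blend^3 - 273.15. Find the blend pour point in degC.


PPI_1 = (-35 + 273.15)^(1/3) = 6.198456
PPI_2 = (1 + 273.15)^(1/3) = 6.49625
PPI_blend = 0.54 * 6.198456 + 0.46 * 6.49625 = 6.335441
PP_blend = 6.335441^3 - 273.15 = 254.2907 - 273.15 = -18.86

-18.86 degC


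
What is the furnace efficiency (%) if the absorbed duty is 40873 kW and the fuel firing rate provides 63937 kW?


Furnace efficiency = Q_absorbed / Q_fuel * 100
= 40873 / 63937 * 100 = 63.93

63.93 %


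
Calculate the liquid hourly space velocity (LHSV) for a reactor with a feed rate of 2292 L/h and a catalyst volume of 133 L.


LHSV = volumetric feed rate / catalyst volume
= 2292 L/h / 133 L
= 17.23 h^-1

17.23 h^-1


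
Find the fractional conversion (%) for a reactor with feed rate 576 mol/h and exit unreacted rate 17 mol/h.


X = (F_in - F_out) / F_in * 100
Moles reacted = 576 - 17 = 559
X = 559 / 576 * 100
= 0.9705 * 100
= 97.05 %

97.05 %


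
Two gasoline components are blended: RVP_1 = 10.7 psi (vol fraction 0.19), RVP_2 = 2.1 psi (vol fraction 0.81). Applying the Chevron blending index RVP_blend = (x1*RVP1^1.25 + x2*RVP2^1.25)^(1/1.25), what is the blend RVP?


Chevron index: RVP_blend = (sum xi*RVPi^1.25)^(1/1.25)
RVP^1.25 terms: 0.19 * 10.7^1.25 + 0.81 * 2.1^1.25 = 5.72458
RVP_blend = 5.72458^(1/1.25) = 4.038

4.038 psi


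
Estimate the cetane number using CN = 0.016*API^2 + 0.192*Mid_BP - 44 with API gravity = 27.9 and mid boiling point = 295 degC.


CN = 0.016 * 27.9^2 + 0.192 * 295 - 44
CN = 12.45456 + 56.64 - 44 = 25.09456

25.09456


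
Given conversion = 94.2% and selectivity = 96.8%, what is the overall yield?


Overall yield = conversion (%) * selectivity (%) / 100
Conversion = 94.2%, Selectivity = 96.8%
Y = 94.2 * 96.8 / 100
= 91.1856 %

91.1856 %


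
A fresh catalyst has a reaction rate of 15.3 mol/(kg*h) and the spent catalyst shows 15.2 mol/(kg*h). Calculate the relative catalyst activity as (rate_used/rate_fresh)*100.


Activity (%) = (rate_used / rate_fresh) * 100
rate_used = 15.2, rate_fresh = 15.3
= (15.2 / 15.3) * 100
= 0.9935 * 100 = 99.35

99.35 %


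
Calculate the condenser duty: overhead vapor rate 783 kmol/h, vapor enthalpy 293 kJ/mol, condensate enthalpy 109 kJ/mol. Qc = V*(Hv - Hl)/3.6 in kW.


Qc = 783 * (293 - 109) / 3.6 = 783 * 184 / 3.6 = 40020

40020 kW


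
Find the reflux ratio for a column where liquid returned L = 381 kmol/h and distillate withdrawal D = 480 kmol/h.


Reflux ratio definition: R = L / D (liquid returned / distillate withdrawn)
L = 381 kmol/h, D = 480 kmol/h
R = 381 / 480 = 0.7937

0.7937


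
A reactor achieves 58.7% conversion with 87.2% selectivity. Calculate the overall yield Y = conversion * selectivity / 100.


Overall yield = conversion (%) * selectivity (%) / 100
Conversion = 58.7%, Selectivity = 87.2%
Y = 58.7 * 87.2 / 100
= 51.1864 %

51.1864 %


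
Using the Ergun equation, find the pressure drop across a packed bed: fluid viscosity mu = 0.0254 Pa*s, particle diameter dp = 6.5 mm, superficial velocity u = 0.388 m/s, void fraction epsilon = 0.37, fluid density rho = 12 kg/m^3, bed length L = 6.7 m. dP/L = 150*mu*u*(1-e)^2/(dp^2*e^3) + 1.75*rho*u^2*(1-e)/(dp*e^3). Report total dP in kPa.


dp = 6.5 mm = 0.0065 m
Viscous term = 150*0.0254*0.388*(1-0.37)^2 / (0.0065^2*0.37^3) = 274161
Inertial term = 1.75*12*0.388^2*(1-0.37) / (0.0065*0.37^3) = 6049.3
dP/L = 274161 + 6049.3 = 280210 Pa/m
dP = 280210 * 6.7 / 1000 = 1877 kPa

1877 kPa


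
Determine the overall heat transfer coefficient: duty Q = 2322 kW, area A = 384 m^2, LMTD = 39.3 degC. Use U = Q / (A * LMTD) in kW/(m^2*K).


From Q = U*A*LMTD, U = Q / (A * LMTD)
U = 2322 / (384 * 39.3) = 2322 / 15091.2 = 0.1539

0.1539 kW/(m^2*K)


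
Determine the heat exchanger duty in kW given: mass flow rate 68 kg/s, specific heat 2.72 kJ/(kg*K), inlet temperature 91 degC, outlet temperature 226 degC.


Q = m_dot * cp * delta_T
delta_T = 226 - 91 = 135 K
Q = 68 * 2.72 * 135
= 184.96 * 135
= 24969.6 kW

24969.6 kW


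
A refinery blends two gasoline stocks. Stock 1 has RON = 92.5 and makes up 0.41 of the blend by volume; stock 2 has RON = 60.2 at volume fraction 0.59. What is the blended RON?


Linear blending: RON_blend = sum(vi * RONi)
Contribution 1: 0.41 * 92.5 = 37.925
Contribution 2: 0.59 * 60.2 = 35.518
RON_blend = 37.925 + 35.518 = 73.443

73.443


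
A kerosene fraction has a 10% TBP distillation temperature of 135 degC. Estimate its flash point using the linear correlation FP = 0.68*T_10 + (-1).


FP = 0.68 * 135 + (-1) = 90.8

90.8 degC


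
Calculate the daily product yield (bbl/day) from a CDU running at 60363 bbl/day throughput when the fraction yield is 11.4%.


Crude throughput = 60363 bbl/day
Fraction yield = 11.4%
yield = throughput * fraction / 100
yield = 60363 * 11.4 / 100 = 6881.382

6881.382 bbl/day


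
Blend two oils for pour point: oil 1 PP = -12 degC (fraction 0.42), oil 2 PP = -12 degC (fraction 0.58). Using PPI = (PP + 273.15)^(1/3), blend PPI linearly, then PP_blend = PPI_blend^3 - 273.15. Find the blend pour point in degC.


PPI_1 = (-12 + 273.15)^(1/3) = 6.391901
PPI_2 = (-12 + 273.15)^(1/3) = 6.391901
PPI_blend = 0.42 * 6.391901 + 0.58 * 6.391901 = 6.391901
PP_blend = 6.391901^3 - 273.15 = 261.1501 - 273.15 = -12

-12 degC


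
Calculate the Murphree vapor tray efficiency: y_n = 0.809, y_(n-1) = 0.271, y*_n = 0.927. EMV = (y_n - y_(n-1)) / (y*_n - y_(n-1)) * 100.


Murphree vapor efficiency: EMV = (y_n - y_(n-1)) / (y*_n - y_(n-1)) * 100
EMV = (0.809 - 0.271) / (0.927 - 0.271) * 100 = 0.538 / 0.656 * 100 = 82.01

82.01 %


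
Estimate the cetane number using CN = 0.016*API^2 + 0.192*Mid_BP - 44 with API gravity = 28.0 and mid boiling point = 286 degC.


CN = 0.016 * 28.0^2 + 0.192 * 286 - 44
CN = 12.544 + 54.912 - 44 = 23.456

23.456


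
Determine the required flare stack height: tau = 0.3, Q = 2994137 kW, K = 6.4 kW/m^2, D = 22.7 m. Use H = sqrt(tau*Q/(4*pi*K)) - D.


tau*Q/(4*pi*K) = 0.3 * 2994137 / (4 * pi * 6.4) = 11168.7
sqrt(11168.7) = 105.682
H = 105.682 - 22.7 = 82.98

82.98 m


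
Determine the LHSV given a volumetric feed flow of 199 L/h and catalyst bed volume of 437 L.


LHSV = volumetric feed rate / catalyst volume
= 199 L/h / 437 L
= 0.4554 h^-1

0.4554 h^-1


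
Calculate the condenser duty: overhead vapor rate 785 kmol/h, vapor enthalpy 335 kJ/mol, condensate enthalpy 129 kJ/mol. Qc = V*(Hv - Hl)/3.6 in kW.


Qc = 785 * (335 - 129) / 3.6 = 785 * 206 / 3.6 = 44920

44920 kW


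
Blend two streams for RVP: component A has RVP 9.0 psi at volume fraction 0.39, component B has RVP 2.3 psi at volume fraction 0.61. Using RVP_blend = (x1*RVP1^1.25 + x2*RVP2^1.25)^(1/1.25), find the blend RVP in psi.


Chevron index: RVP_blend = (sum xi*RVPi^1.25)^(1/1.25)
RVP^1.25 terms: 0.39 * 9.0^1.25 + 0.61 * 2.3^1.25 = 7.80728
RVP_blend = 7.80728^(1/1.25) = 5.176

5.176 psi


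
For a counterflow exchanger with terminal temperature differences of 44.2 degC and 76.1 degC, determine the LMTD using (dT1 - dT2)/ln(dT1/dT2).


LMTD = (dT1 - dT2) / ln(dT1/dT2)
= (44.2 - 76.1) / ln(44.2 / 76.1) = -31.9 / -0.543323 = 58.71

58.71 degC


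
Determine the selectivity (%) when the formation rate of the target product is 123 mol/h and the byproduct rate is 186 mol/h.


Selectivity = desired / (desired + undesired) * 100
Total products = 123 + 186 = 309 mol/h
S = 123 / 309 * 100
= 0.3981 * 100
= 39.81 %

39.81 %


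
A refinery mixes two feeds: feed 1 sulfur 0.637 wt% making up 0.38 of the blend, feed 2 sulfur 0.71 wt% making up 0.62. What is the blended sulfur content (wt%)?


Linear sulfur blending: S_blend = x1*S1 + x2*S2
Contribution 1: 0.38 * 0.637 = 0.24206 wt%
Contribution 2: 0.62 * 0.71 = 0.4402 wt%
S_blend = 0.24206 + 0.4402 = 0.68226

0.68226 wt%


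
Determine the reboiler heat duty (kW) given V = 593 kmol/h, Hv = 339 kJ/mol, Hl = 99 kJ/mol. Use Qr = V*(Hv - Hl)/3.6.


Qr = 593 * (339 - 99) / 3.6 = 593 * 240 / 3.6 = 39530

39530 kW


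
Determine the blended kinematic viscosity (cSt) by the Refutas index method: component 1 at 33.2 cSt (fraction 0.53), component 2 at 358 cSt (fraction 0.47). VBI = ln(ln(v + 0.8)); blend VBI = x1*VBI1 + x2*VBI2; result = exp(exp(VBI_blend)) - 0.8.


Refutas method: VBN_i = 14.534*ln(ln(visc_i + 0.8)) + 10.975, blended linearly by mass fraction; since VBN is linear in VBI_i = ln(ln(visc_i + 0.8)) and the fractions sum to 1, blend VBI directly: visc = exp(exp(VBI_blend)) - 0.8
VBI_1 = ln(ln(33.2 + 0.8)) = 1.26027
VBI_2 = ln(ln(358 + 0.8)) = 1.77203
VBI_blend = 0.53 * 1.26027 + 0.47 * 1.77203 = 1.5008
visc_blend = exp(exp(1.5008)) - 0.8 = 87.90

87.90 cSt


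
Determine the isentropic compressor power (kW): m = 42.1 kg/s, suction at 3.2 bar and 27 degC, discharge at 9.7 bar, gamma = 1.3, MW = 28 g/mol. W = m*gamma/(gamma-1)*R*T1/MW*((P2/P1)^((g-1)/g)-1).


Isentropic work: W = m*(gamma/(gamma-1))*(R*T1/MW)*((P2/P1)^((gamma-1)/gamma) - 1)
T1 = 27 + 273.15 = 300.15 K
Pressure ratio = 9.7 / 3.2 = 3.03125
Exponent = (1.3 - 1)/1.3 = 0.230769
(P2/P1)^exp - 1 = 3.03125^0.230769 - 1 = 0.291646
W = 42.1 * 1.3 / 0.3 * 8.314 * 300.15 / 28 * 0.291646 = 4742

4742 kW


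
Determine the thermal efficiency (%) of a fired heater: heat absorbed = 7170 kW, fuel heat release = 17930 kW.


Furnace efficiency = Q_absorbed / Q_fuel * 100
= 7170 / 17930 * 100 = 39.99

39.99 %


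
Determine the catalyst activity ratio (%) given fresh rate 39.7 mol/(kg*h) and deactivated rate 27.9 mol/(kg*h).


Activity (%) = (rate_used / rate_fresh) * 100
rate_used = 27.9, rate_fresh = 39.7
= (27.9 / 39.7) * 100
= 0.7028 * 100 = 70.28

70.28 %


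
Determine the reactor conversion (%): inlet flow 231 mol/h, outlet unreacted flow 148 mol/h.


X = (F_in - F_out) / F_in * 100
Moles reacted = 231 - 148 = 83
X = 83 / 231 * 100
= 0.3593 * 100
= 35.93 %

35.93 %


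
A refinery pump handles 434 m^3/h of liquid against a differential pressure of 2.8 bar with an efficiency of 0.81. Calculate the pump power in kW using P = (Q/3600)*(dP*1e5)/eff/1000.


Q = 434 / 3600 = 0.120556 m^3/s
P = 0.120556 * (2.8 * 1e5) / 0.81 / 1000 = 41.67

41.67 kW


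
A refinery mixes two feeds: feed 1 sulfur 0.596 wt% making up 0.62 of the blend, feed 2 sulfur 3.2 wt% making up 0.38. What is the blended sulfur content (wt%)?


Linear sulfur blending: S_blend = x1*S1 + x2*S2
Contribution 1: 0.62 * 0.596 = 0.36952 wt%
Contribution 2: 0.38 * 3.2 = 1.216 wt%
S_blend = 0.36952 + 1.216 = 1.58552

1.58552 wt%


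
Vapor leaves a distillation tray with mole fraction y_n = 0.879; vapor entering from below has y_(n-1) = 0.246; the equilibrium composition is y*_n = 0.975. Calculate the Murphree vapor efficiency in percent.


Murphree vapor efficiency: EMV = (y_n - y_(n-1)) / (y*_n - y_(n-1)) * 100
EMV = (0.879 - 0.246) / (0.975 - 0.246) * 100 = 0.633 / 0.729 * 100 = 86.83

86.83 %


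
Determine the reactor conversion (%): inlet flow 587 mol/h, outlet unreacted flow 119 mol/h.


X = (F_in - F_out) / F_in * 100
Moles reacted = 587 - 119 = 468
X = 468 / 587 * 100
= 0.7973 * 100
= 79.73 %

79.73 %


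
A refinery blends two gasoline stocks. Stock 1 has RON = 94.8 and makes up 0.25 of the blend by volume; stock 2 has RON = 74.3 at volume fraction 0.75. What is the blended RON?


Linear blending: RON_blend = sum(vi * RONi)
Contribution 1: 0.25 * 94.8 = 23.7
Contribution 2: 0.75 * 74.3 = 55.725
RON_blend = 23.7 + 55.725 = 79.425

79.425


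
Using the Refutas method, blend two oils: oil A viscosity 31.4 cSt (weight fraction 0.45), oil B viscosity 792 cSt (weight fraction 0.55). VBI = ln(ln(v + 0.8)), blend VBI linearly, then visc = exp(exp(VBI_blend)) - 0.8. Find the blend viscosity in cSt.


Refutas method: VBN_i = 14.534*ln(ln(visc_i + 0.8)) + 10.975, blended linearly by mass fraction; since VBN is linear in VBI_i = ln(ln(visc_i + 0.8)) and the fractions sum to 1, blend VBI directly: visc = exp(exp(VBI_blend)) - 0.8
VBI_1 = ln(ln(31.4 + 0.8)) = 1.24472
VBI_2 = ln(ln(792 + 0.8)) = 1.89845
VBI_blend = 0.45 * 1.24472 + 0.55 * 1.89845 = 1.60427
visc_blend = exp(exp(1.60427)) - 0.8 = 143.8

143.8 cSt


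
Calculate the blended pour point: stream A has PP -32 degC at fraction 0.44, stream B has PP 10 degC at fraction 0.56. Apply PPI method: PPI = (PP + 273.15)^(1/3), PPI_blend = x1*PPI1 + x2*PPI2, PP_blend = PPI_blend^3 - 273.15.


PPI_1 = (-32 + 273.15)^(1/3) = 6.224375
PPI_2 = (10 + 273.15)^(1/3) = 6.566574
PPI_blend = 0.44 * 6.224375 + 0.56 * 6.566574 = 6.416006
PP_blend = 6.416006^3 - 273.15 = 264.1157 - 273.15 = -9.03

-9.03 degC


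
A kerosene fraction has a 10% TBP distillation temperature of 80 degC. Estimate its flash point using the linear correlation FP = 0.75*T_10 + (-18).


FP = 0.75 * 80 + (-18) = 42

42 degC


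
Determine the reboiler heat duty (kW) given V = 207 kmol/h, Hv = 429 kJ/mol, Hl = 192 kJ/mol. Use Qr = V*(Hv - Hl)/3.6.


Qr = 207 * (429 - 192) / 3.6 = 207 * 237 / 3.6 = 13630

13630 kW


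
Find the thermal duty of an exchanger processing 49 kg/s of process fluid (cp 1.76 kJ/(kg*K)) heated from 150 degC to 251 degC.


Q = m_dot * cp * delta_T
delta_T = 251 - 150 = 101 K
Q = 49 * 1.76 * 101
= 86.24 * 101
= 8710.24 kW

8710.24 kW


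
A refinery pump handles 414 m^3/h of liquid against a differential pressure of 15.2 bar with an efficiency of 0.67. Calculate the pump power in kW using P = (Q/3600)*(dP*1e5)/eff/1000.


Q = 414 / 3600 = 0.115 m^3/s
P = 0.115 * (15.2 * 1e5) / 0.67 / 1000 = 260.9

260.9 kW


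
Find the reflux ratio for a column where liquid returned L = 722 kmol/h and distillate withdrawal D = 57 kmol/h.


Reflux ratio definition: R = L / D (liquid returned / distillate withdrawn)
L = 722 kmol/h, D = 57 kmol/h
R = 722 / 57 = 12.67

12.67


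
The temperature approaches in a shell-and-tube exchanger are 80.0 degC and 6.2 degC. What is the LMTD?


LMTD = (dT1 - dT2) / ln(dT1/dT2)
= (80.0 - 6.2) / ln(80.0 / 6.2) = 73.8 / 2.55748 = 28.86

28.86 degC


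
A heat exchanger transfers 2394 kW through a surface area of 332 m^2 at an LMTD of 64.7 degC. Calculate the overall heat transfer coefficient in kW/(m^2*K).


From Q = U*A*LMTD, U = Q / (A * LMTD)
U = 2394 / (332 * 64.7) = 2394 / 21480.4 = 0.1115

0.1115 kW/(m^2*K)


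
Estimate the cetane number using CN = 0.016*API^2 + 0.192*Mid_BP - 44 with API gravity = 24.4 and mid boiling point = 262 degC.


CN = 0.016 * 24.4^2 + 0.192 * 262 - 44
CN = 9.52576 + 50.304 - 44 = 15.82976

15.82976


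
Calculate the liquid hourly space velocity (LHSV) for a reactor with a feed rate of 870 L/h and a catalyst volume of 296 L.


LHSV = volumetric feed rate / catalyst volume
= 870 L/h / 296 L
= 2.939 h^-1

2.939 h^-1


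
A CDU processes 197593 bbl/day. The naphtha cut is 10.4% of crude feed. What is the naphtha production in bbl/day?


Crude throughput = 197593 bbl/day
Fraction yield = 10.4%
yield = throughput * fraction / 100
yield = 197593 * 10.4 / 100 = 20549.672

20549.672 bbl/day


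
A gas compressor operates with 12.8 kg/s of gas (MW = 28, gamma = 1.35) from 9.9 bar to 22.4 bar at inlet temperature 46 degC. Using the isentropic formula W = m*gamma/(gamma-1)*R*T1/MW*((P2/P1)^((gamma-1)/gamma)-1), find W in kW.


Isentropic work: W = m*(gamma/(gamma-1))*(R*T1/MW)*((P2/P1)^((gamma-1)/gamma) - 1)
T1 = 46 + 273.15 = 319.15 K
Pressure ratio = 22.4 / 9.9 = 2.26263
Exponent = (1.35 - 1)/1.35 = 0.259259
(P2/P1)^exp - 1 = 2.26263^0.259259 - 1 = 0.235767
W = 12.8 * 1.35 / 0.35 * 8.314 * 319.15 / 28 * 0.235767 = 1103

1103 kW


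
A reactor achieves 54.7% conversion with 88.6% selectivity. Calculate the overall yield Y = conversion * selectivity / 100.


Overall yield = conversion (%) * selectivity (%) / 100
Conversion = 54.7%, Selectivity = 88.6%
Y = 54.7 * 88.6 / 100
= 48.4642 %

48.4642 %


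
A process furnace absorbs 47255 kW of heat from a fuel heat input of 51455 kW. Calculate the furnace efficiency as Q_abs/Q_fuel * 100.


Furnace efficiency = Q_absorbed / Q_fuel * 100
= 47255 / 51455 * 100 = 91.84

91.84 %


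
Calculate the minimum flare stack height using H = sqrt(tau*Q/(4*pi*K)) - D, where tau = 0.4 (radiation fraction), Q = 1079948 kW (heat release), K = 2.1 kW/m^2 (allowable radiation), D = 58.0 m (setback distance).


tau*Q/(4*pi*K) = 0.4 * 1079948 / (4 * pi * 2.1) = 16369.4
sqrt(16369.4) = 127.943
H = 127.943 - 58.0 = 69.94

69.94 m


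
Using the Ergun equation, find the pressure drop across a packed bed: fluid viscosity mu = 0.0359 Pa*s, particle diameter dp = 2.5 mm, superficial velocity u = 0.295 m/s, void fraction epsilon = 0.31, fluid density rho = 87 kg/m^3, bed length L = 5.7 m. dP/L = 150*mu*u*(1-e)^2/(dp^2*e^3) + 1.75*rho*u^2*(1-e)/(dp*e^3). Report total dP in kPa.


dp = 2.5 mm = 0.0025 m
Viscous term = 150*0.0359*0.295*(1-0.31)^2 / (0.0025^2*0.31^3) = 4062010
Inertial term = 1.75*87*0.295^2*(1-0.31) / (0.0025*0.31^3) = 122751
dP/L = 4062010 + 122751 = 4184760 Pa/m
dP = 4184760 * 5.7 / 1000 = 23850 kPa

23850 kPa


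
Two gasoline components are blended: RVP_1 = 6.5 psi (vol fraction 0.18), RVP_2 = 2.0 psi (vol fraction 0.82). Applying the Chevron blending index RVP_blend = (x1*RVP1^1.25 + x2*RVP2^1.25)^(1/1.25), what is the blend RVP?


Chevron index: RVP_blend = (sum xi*RVPi^1.25)^(1/1.25)
RVP^1.25 terms: 0.18 * 6.5^1.25 + 0.82 * 2.0^1.25 = 3.81846
RVP_blend = 3.81846^(1/1.25) = 2.921

2.921 psi


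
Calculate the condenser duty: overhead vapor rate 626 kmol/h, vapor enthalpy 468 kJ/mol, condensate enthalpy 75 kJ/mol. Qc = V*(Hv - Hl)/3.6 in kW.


Qc = 626 * (468 - 75) / 3.6 = 626 * 393 / 3.6 = 68340

68340 kW


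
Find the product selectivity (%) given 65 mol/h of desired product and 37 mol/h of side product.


Selectivity = desired / (desired + undesired) * 100
Total products = 65 + 37 = 102 mol/h
S = 65 / 102 * 100
= 0.6373 * 100
= 63.73 %

63.73 %


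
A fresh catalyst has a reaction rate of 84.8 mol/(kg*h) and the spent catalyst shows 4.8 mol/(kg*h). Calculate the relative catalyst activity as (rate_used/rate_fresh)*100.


Activity (%) = (rate_used / rate_fresh) * 100
rate_used = 4.8, rate_fresh = 84.8
= (4.8 / 84.8) * 100
= 0.05660 * 100 = 5.660

5.660 %
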